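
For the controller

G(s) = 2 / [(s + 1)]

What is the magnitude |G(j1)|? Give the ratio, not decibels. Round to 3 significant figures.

At ω = 1 rad/s:
pole (1 + j1·1) = 1 + j1 → |·| ≈ 1.4142, ∠ ≈ 45.00°
|G| = 2 · 1 / (1.4142) ≈ 1.4142

1.41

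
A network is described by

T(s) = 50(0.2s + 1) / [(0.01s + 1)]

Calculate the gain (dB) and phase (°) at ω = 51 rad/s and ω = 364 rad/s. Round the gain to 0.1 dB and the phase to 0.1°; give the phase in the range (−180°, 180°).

ω = 51: 53.2 dB, 57.4°; ω = 364: 59.7 dB, 14.6°

At ω = 51 rad/s:
zero (1 + j51·0.2) = 1 + j10.2 → |·| ≈ 10.249, ∠ ≈ 84.40°
pole (1 + j51·0.01) = 1 + j0.51 → |·| ≈ 1.1225, ∠ ≈ 27.02°
|T| = 50 · 10.249 / (1.1225) ≈ 456.53
Gain = 20 log₁₀(456.53) ≈ 53.19 dB
∠T = (84.40°) − (27.02°) = 57.38°

At ω = 364 rad/s:
zero (1 + j364·0.2) = 1 + j72.8 → |·| ≈ 72.807, ∠ ≈ 89.21°
pole (1 + j364·0.01) = 1 + j3.64 → |·| ≈ 3.7749, ∠ ≈ 74.64°
|T| = 50 · 72.807 / (3.7749) ≈ 964.36
Gain = 20 log₁₀(964.36) ≈ 59.68 dB
∠T = (89.21°) − (74.64°) = 14.57°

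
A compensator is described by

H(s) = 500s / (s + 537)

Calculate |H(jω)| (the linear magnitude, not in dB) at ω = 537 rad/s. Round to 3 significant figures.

At s = jω = j537:
zero at origin: s = j537 → |·| = 537, ∠ = 90.00°
pole (s+537): 537 + j537 → |·| = √(537²+537²) = √576738 ≈ 759.43, ∠ = arctan(537/537) ≈ 45.00°
|H| = 500 · 537 / 759.43 ≈ 353.55

354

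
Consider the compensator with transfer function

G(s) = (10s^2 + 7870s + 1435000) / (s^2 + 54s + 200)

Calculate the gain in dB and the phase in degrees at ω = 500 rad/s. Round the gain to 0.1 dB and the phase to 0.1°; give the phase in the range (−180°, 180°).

Substitute s = j500:
Numerator: 10(j500)^2 + 7870(j500) + 1435000 = -1065000 + j3935000
Denominator: (j500)^2 + 54(j500) + 200 = -249800 + j27000
|N| = √(1065000² + 3935000²) ≈ 4.0766e+06, ∠N ≈ 105.14°
|D| = √(249800² + 27000²) ≈ 2.5125e+05, ∠D ≈ 173.83°
|G| = 4.0766e+06 / 2.5125e+05 ≈ 16.225
Gain = 20 log₁₀(16.225) ≈ 24.20 dB
∠G = 105.14° − 173.83° = -68.69°

24.2 dB, -68.7°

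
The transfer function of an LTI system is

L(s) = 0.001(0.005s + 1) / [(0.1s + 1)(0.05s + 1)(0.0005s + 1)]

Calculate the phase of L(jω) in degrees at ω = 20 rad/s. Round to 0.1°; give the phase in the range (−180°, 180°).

-103.3°

At ω = 20 rad/s:
zero (1 + j20·0.005) = 1 + j0.1 → |·| ≈ 1.005, ∠ ≈ 5.71°
pole (1 + j20·0.1) = 1 + j2 → |·| ≈ 2.2361, ∠ ≈ 63.43°
pole (1 + j20·0.05) = 1 + j1 → |·| ≈ 1.4142, ∠ ≈ 45.00°
pole (1 + j20·0.0005) = 1 + j0.01 → |·| ≈ 1, ∠ ≈ 0.57°
∠L = (5.71°) − (63.43° + 45.00° + 0.57°) = -103.29°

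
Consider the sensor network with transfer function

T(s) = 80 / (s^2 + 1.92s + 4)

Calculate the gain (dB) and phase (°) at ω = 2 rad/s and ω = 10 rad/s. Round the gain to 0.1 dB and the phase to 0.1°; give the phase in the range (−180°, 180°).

ω = 2: 26.4 dB, -90.0°; ω = 10: -1.8 dB, -168.7°

At s = jω = j2:
quadratic: (j2)² + 1.92·j2 + 4 = 0 + j3.84 → |·| ≈ 3.84, ∠ ≈ 90.00°
|T| = 80 / 3.84 ≈ 20.833
Gain = 20 log₁₀(20.833) ≈ 26.38 dB
∠T = 0.00° − 90.00° = -90.00°

At s = jω = j10:
quadratic: (j10)² + 1.92·j10 + 4 = -96 + j19.2 → |·| ≈ 97.901, ∠ ≈ 168.69°
|T| = 80 / 97.901 ≈ 0.81715
Gain = 20 log₁₀(0.81715) ≈ -1.75 dB
∠T = 0.00° − 168.69° = -168.69°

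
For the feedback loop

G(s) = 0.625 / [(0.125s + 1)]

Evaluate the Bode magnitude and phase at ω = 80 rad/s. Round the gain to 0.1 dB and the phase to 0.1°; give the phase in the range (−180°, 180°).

-24.1 dB, -84.3°

At ω = 80 rad/s:
pole (1 + j80·0.125) = 1 + j10 → |·| ≈ 10.05, ∠ ≈ 84.29°
|G| = 0.625 · 1 / (10.05) ≈ 0.062189
Gain = 20 log₁₀(0.062189) ≈ -24.13 dB
∠G = (0°) − (84.29°) = -84.29°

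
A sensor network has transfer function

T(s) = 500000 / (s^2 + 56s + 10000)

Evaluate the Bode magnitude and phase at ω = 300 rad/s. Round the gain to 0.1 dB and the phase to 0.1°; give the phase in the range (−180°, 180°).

15.7 dB, -168.1°

At s = jω = j300:
quadratic: (j300)² + 56·j300 + 10000 = -80000 + j16800 → |·| ≈ 81745, ∠ ≈ 168.14°
|T| = 500000 / 81745 ≈ 6.1166
Gain = 20 log₁₀(6.1166) ≈ 15.73 dB
∠T = 0.00° − 168.14° = -168.14°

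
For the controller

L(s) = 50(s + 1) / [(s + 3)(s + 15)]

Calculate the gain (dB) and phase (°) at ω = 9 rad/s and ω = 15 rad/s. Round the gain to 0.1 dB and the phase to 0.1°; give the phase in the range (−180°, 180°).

At s = jω = j9:
zero (s+1): 1 + j9 → |·| = √(1²+9²) = √82 ≈ 9.0554, ∠ = arctan(9/1) ≈ 83.66°
pole (s+3): 3 + j9 → |·| = √(3²+9²) = √90 ≈ 9.4868, ∠ = arctan(9/3) ≈ 71.57°
pole (s+15): 15 + j9 → |·| = √(15²+9²) = √306 ≈ 17.493, ∠ = arctan(9/15) ≈ 30.96°
|L| = 50 · 9.0554 / 165.95 ≈ 2.7284
Gain = 20 log₁₀(2.7284) ≈ 8.72 dB
∠L = 83.66° − 102.53° = -18.87°

At s = jω = j15:
zero (s+1): 1 + j15 → |·| = √(1²+15²) = √226 ≈ 15.033, ∠ = arctan(15/1) ≈ 86.19°
pole (s+3): 3 + j15 → |·| = √(3²+15²) = √234 ≈ 15.297, ∠ = arctan(15/3) ≈ 78.69°
pole (s+15): 15 + j15 → |·| = √(15²+15²) = √450 ≈ 21.213, ∠ = arctan(15/15) ≈ 45.00°
|L| = 50 · 15.033 / 324.5 ≈ 2.3163
Gain = 20 log₁₀(2.3163) ≈ 7.30 dB
∠L = 86.19° − 123.69° = -37.50°

ω = 9: 8.7 dB, -18.9°; ω = 15: 7.3 dB, -37.5°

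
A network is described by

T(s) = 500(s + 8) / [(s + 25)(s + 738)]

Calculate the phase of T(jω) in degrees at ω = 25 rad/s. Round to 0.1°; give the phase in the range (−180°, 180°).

At s = jω = j25:
zero (s+8): 8 + j25 → |·| = √(8²+25²) = √689 ≈ 26.249, ∠ = arctan(25/8) ≈ 72.26°
pole (s+25): 25 + j25 → |·| = √(25²+25²) = √1250 ≈ 35.355, ∠ = arctan(25/25) ≈ 45.00°
pole (s+738): 738 + j25 → |·| = √(738²+25²) = √545269 ≈ 738.42, ∠ = arctan(25/738) ≈ 1.94°
∠T = 72.26° − 46.94° = 25.32°

25.3°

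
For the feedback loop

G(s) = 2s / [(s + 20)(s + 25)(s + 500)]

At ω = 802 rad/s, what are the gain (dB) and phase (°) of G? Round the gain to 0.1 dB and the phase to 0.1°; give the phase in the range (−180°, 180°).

-111.6 dB, -144.8°

At s = jω = j802:
zero at origin: s = j802 → |·| = 802, ∠ = 90.00°
pole (s+20): 20 + j802 → |·| = √(20²+802²) = √643604 ≈ 802.25, ∠ = arctan(802/20) ≈ 88.57°
pole (s+25): 25 + j802 → |·| = √(25²+802²) = √643829 ≈ 802.39, ∠ = arctan(802/25) ≈ 88.21°
pole (s+500): 500 + j802 → |·| = √(500²+802²) = √893204 ≈ 945.09, ∠ = arctan(802/500) ≈ 58.06°
|G| = 2 · 802 / 6.0837e+08 ≈ 2.6366e-06
Gain = 20 log₁₀(2.6366e-06) ≈ -111.58 dB
∠G = 90.00° − 234.84° = -144.84°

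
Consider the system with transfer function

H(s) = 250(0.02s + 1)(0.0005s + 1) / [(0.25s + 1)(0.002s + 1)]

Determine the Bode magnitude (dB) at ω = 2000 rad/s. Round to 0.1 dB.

16.7 dB

At ω = 2000 rad/s:
zero (1 + j2000·0.02) = 1 + j40 → |·| ≈ 40.012, ∠ ≈ 88.57°
zero (1 + j2000·0.0005) = 1 + j1 → |·| ≈ 1.4142, ∠ ≈ 45.00°
pole (1 + j2000·0.25) = 1 + j500 → |·| ≈ 500, ∠ ≈ 89.89°
pole (1 + j2000·0.002) = 1 + j4 → |·| ≈ 4.1231, ∠ ≈ 75.96°
|H| = 250 · 40.012 · 1.4142 / (500 · 4.1231) ≈ 6.8619
Gain = 20 log₁₀(6.8619) ≈ 16.73 dB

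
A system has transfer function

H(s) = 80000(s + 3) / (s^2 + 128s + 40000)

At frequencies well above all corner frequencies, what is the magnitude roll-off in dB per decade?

Each pole contributes −20 dB/decade at high frequency; each zero contributes +20 dB/decade.
Net: 1 zero(s) − 2 pole(s) → -20 dB/decade.

-20 dB/decade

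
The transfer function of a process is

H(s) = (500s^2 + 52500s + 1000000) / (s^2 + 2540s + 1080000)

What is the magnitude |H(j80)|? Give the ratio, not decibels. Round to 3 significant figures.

Substitute s = j80:
Numerator: 500(j80)^2 + 52500(j80) + 1000000 = -2200000 + j4200000
Denominator: (j80)^2 + 2540(j80) + 1080000 = 1073600 + j203200
|N| = √(2200000² + 4200000²) ≈ 4.7413e+06, ∠N ≈ 117.65°
|D| = √(1073600² + 203200²) ≈ 1.0927e+06, ∠D ≈ 10.72°
|H| = 4.7413e+06 / 1.0927e+06 ≈ 4.3391

4.34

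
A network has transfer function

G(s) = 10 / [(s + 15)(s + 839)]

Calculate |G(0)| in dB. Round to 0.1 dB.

-62.0 dB

G(0) = 10 / (15·839) ≈ 0.0007946
20 log₁₀(0.0007946) ≈ -62.00 dB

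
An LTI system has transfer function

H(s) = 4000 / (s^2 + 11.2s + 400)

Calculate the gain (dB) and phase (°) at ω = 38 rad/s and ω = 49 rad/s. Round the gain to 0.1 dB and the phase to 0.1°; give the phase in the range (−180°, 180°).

ω = 38: 11.0 dB, -157.8°; ω = 49: 5.7 dB, -164.7°

At s = jω = j38:
quadratic: (j38)² + 11.2·j38 + 400 = -1044 + j425.6 → |·| ≈ 1127.4, ∠ ≈ 157.82°
|H| = 4000 / 1127.4 ≈ 3.548
Gain = 20 log₁₀(3.548) ≈ 11.00 dB
∠H = 0.00° − 157.82° = -157.82°

At s = jω = j49:
quadratic: (j49)² + 11.2·j49 + 400 = -2001 + j548.8 → |·| ≈ 2074.9, ∠ ≈ 164.66°
|H| = 4000 / 2074.9 ≈ 1.9278
Gain = 20 log₁₀(1.9278) ≈ 5.70 dB
∠H = 0.00° − 164.66° = -164.66°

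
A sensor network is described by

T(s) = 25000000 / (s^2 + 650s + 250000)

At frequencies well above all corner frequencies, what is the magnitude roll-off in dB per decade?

Each pole contributes −20 dB/decade at high frequency; each zero contributes +20 dB/decade.
Net: 0 zero(s) − 2 pole(s) → -40 dB/decade.

-40 dB/decade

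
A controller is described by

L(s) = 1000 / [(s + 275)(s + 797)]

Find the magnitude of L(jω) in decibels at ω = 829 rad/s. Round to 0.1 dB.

-60.0 dB

At s = jω = j829:
pole (s+275): 275 + j829 → |·| = √(275²+829²) = √762866 ≈ 873.42, ∠ = arctan(829/275) ≈ 71.65°
pole (s+797): 797 + j829 → |·| = √(797²+829²) = √1322450 ≈ 1150, ∠ = arctan(829/797) ≈ 46.13°
|L| = 1000 / 1.0044e+06 ≈ 0.00099562
Gain = 20 log₁₀(0.00099562) ≈ -60.04 dB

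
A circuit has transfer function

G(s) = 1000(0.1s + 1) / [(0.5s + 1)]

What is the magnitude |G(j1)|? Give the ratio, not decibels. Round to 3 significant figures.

899

At ω = 1 rad/s:
zero (1 + j1·0.1) = 1 + j0.1 → |·| ≈ 1.005, ∠ ≈ 5.71°
pole (1 + j1·0.5) = 1 + j0.5 → |·| ≈ 1.118, ∠ ≈ 26.57°
|G| = 1000 · 1.005 / (1.118) ≈ 898.93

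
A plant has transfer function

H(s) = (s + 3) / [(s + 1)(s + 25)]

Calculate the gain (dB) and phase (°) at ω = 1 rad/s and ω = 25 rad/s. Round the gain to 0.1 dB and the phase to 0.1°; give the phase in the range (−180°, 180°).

At s = jω = j1:
zero (s+3): 3 + j1 → |·| = √(3²+1²) = √10 ≈ 3.1623, ∠ = arctan(1/3) ≈ 18.43°
pole (s+1): 1 + j1 → |·| = √(1²+1²) = √2 ≈ 1.4142, ∠ = arctan(1/1) ≈ 45.00°
pole (s+25): 25 + j1 → |·| = √(25²+1²) = √626 ≈ 25.02, ∠ = arctan(1/25) ≈ 2.29°
|H| = 1 · 3.1623 / 35.383 ≈ 0.089373
Gain = 20 log₁₀(0.089373) ≈ -20.98 dB
∠H = 18.43° − 47.29° = -28.86°

At s = jω = j25:
zero (s+3): 3 + j25 → |·| = √(3²+25²) = √634 ≈ 25.179, ∠ = arctan(25/3) ≈ 83.16°
pole (s+1): 1 + j25 → |·| = √(1²+25²) = √626 ≈ 25.02, ∠ = arctan(25/1) ≈ 87.71°
pole (s+25): 25 + j25 → |·| = √(25²+25²) = √1250 ≈ 35.355, ∠ = arctan(25/25) ≈ 45.00°
|H| = 1 · 25.179 / 884.58 ≈ 0.028464
Gain = 20 log₁₀(0.028464) ≈ -30.91 dB
∠H = 83.16° − 132.71° = -49.55°

ω = 1: -21.0 dB, -28.9°; ω = 25: -30.9 dB, -49.6°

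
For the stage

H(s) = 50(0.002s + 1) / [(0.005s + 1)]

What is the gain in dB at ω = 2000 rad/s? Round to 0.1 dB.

At ω = 2000 rad/s:
zero (1 + j2000·0.002) = 1 + j4 → |·| ≈ 4.1231, ∠ ≈ 75.96°
pole (1 + j2000·0.005) = 1 + j10 → |·| ≈ 10.05, ∠ ≈ 84.29°
|H| = 50 · 4.1231 / (10.05) ≈ 20.513
Gain = 20 log₁₀(20.513) ≈ 26.24 dB

26.2 dB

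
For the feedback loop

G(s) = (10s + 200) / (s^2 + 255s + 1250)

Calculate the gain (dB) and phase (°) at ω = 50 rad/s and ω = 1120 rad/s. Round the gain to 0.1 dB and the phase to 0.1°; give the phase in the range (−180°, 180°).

ω = 50: -27.5 dB, -27.4°; ω = 1120: -41.2 dB, -78.2°

Substitute s = j50:
Numerator: 10(j50) + 200 = 200 + j500
Denominator: (j50)^2 + 255(j50) + 1250 = -1250 + j12750
|N| = √(200² + 500²) ≈ 538.52, ∠N ≈ 68.20°
|D| = √(1250² + 12750²) ≈ 12811, ∠D ≈ 95.60°
|G| = 538.52 / 12811 ≈ 0.042036
Gain = 20 log₁₀(0.042036) ≈ -27.53 dB
∠G = 68.20° − 95.60° = -27.40°

Substitute s = j1120:
Numerator: 10(j1120) + 200 = 200 + j11200
Denominator: (j1120)^2 + 255(j1120) + 1250 = -1253150 + j285600
|N| = √(200² + 11200²) ≈ 11202, ∠N ≈ 88.98°
|D| = √(1253150² + 285600²) ≈ 1.2853e+06, ∠D ≈ 167.16°
|G| = 11202 / 1.2853e+06 ≈ 0.0087155
Gain = 20 log₁₀(0.0087155) ≈ -41.19 dB
∠G = 88.98° − 167.16° = -78.18°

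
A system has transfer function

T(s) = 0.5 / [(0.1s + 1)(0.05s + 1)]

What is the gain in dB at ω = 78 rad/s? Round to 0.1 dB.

-36.0 dB

At ω = 78 rad/s:
pole (1 + j78·0.1) = 1 + j7.8 → |·| ≈ 7.8638, ∠ ≈ 82.69°
pole (1 + j78·0.05) = 1 + j3.9 → |·| ≈ 4.0262, ∠ ≈ 75.62°
|T| = 0.5 · 1 / (7.8638 · 4.0262) ≈ 0.015792
Gain = 20 log₁₀(0.015792) ≈ -36.03 dB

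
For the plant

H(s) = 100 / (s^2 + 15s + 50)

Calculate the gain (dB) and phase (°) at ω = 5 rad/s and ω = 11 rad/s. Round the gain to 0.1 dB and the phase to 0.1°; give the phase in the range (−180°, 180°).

ω = 5: 2.0 dB, -71.6°; ω = 11: -5.1 dB, -113.3°

Substitute s = j5:
Numerator: 100 = 100 + j0
Denominator: (j5)^2 + 15(j5) + 50 = 25 + j75
|N| = √(100² + 0²) ≈ 100, ∠N ≈ 0.00°
|D| = √(25² + 75²) ≈ 79.057, ∠D ≈ 71.57°
|H| = 100 / 79.057 ≈ 1.2649
Gain = 20 log₁₀(1.2649) ≈ 2.04 dB
∠H = 0.00° − 71.57° = -71.57°

Substitute s = j11:
Numerator: 100 = 100 + j0
Denominator: (j11)^2 + 15(j11) + 50 = -71 + j165
|N| = √(100² + 0²) ≈ 100, ∠N ≈ 0.00°
|D| = √(71² + 165²) ≈ 179.63, ∠D ≈ 113.28°
|H| = 100 / 179.63 ≈ 0.5567
Gain = 20 log₁₀(0.5567) ≈ -5.09 dB
∠H = 0.00° − 113.28° = -113.28°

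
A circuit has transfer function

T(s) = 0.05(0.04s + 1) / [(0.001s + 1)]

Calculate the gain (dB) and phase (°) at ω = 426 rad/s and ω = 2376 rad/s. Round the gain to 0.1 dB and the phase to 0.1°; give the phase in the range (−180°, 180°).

ω = 426: -2.1 dB, 63.6°; ω = 2376: 5.3 dB, 22.2°

At ω = 426 rad/s:
zero (1 + j426·0.04) = 1 + j17.04 → |·| ≈ 17.069, ∠ ≈ 86.64°
pole (1 + j426·0.001) = 1 + j0.426 → |·| ≈ 1.087, ∠ ≈ 23.07°
|T| = 0.05 · 17.069 / (1.087) ≈ 0.78514
Gain = 20 log₁₀(0.78514) ≈ -2.10 dB
∠T = (86.64°) − (23.07°) = 63.57°

At ω = 2376 rad/s:
zero (1 + j2376·0.04) = 1 + j95.04 → |·| ≈ 95.045, ∠ ≈ 89.40°
pole (1 + j2376·0.001) = 1 + j2.376 → |·| ≈ 2.5779, ∠ ≈ 67.17°
|T| = 0.05 · 95.045 / (2.5779) ≈ 1.8435
Gain = 20 log₁₀(1.8435) ≈ 5.31 dB
∠T = (89.40°) − (67.17°) = 22.23°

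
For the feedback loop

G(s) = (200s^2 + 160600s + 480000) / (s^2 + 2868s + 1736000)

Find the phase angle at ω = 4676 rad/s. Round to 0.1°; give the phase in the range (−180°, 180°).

Substitute s = j4676:
Numerator: 200(j4676)^2 + 160600(j4676) + 480000 = -4372515200 + j750965600
Denominator: (j4676)^2 + 2868(j4676) + 1736000 = -20128976 + j13410768
|N| = √(4372515200² + 750965600²) ≈ 4.4365e+09, ∠N ≈ 170.25°
|D| = √(20128976² + 13410768²) ≈ 2.4187e+07, ∠D ≈ 146.33°
∠G = 170.25° − 146.33° = 23.92°

23.9°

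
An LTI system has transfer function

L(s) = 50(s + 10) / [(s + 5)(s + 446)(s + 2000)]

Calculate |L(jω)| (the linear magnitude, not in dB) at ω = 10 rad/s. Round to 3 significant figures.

7.09e-05

At s = jω = j10:
zero (s+10): 10 + j10 → |·| = √(10²+10²) = √200 ≈ 14.142, ∠ = arctan(10/10) ≈ 45.00°
pole (s+5): 5 + j10 → |·| = √(5²+10²) = √125 ≈ 11.18, ∠ = arctan(10/5) ≈ 63.43°
pole (s+446): 446 + j10 → |·| = √(446²+10²) = √199016 ≈ 446.11, ∠ = arctan(10/446) ≈ 1.28°
pole (s+2000): 2000 + j10 → |·| = √(2000²+10²) = √4000100 ≈ 2000, ∠ = arctan(10/2000) ≈ 0.29°
|L| = 50 · 14.142 / 9.975e+06 ≈ 7.0887e-05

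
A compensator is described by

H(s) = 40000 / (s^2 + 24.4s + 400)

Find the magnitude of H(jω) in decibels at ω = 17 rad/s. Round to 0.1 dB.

At s = jω = j17:
quadratic: (j17)² + 24.4·j17 + 400 = 111 + j414.8 → |·| ≈ 429.39, ∠ ≈ 75.02°
|H| = 40000 / 429.39 ≈ 93.155
Gain = 20 log₁₀(93.155) ≈ 39.38 dB

39.4 dB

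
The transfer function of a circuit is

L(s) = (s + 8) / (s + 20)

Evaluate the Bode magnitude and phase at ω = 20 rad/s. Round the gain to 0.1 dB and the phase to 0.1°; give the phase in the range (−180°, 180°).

-2.4 dB, 23.2°

At s = jω = j20:
zero (s+8): 8 + j20 → |·| = √(8²+20²) = √464 ≈ 21.541, ∠ = arctan(20/8) ≈ 68.20°
pole (s+20): 20 + j20 → |·| = √(20²+20²) = √800 ≈ 28.284, ∠ = arctan(20/20) ≈ 45.00°
|L| = 1 · 21.541 / 28.284 ≈ 0.7616
Gain = 20 log₁₀(0.7616) ≈ -2.37 dB
∠L = 68.20° − 45.00° = 23.20°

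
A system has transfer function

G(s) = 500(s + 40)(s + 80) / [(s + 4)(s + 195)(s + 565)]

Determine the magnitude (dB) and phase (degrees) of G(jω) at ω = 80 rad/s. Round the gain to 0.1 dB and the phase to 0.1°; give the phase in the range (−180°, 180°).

At s = jω = j80:
zero (s+40): 40 + j80 → |·| = √(40²+80²) = √8000 ≈ 89.443, ∠ = arctan(80/40) ≈ 63.43°
zero (s+80): 80 + j80 → |·| = √(80²+80²) = √12800 ≈ 113.14, ∠ = arctan(80/80) ≈ 45.00°
pole (s+4): 4 + j80 → |·| = √(4²+80²) = √6416 ≈ 80.1, ∠ = arctan(80/4) ≈ 87.14°
pole (s+195): 195 + j80 → |·| = √(195²+80²) = √44425 ≈ 210.77, ∠ = arctan(80/195) ≈ 22.31°
pole (s+565): 565 + j80 → |·| = √(565²+80²) = √325625 ≈ 570.64, ∠ = arctan(80/565) ≈ 8.06°
|G| = 500 · 10120 / 9.6339e+06 ≈ 0.52523
Gain = 20 log₁₀(0.52523) ≈ -5.59 dB
∠G = 108.43° − 117.51° = -9.08°

-5.6 dB, -9.1°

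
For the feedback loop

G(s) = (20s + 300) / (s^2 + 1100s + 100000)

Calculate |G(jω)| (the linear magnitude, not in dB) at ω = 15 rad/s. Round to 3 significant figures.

Substitute s = j15:
Numerator: 20(j15) + 300 = 300 + j300
Denominator: (j15)^2 + 1100(j15) + 100000 = 99775 + j16500
|N| = √(300² + 300²) ≈ 424.26, ∠N ≈ 45.00°
|D| = √(99775² + 16500²) ≈ 1.0113e+05, ∠D ≈ 9.39°
|G| = 424.26 / 1.0113e+05 ≈ 0.0041952

0.00420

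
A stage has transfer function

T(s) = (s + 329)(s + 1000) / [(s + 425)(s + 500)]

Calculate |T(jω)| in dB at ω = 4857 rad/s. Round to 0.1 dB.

0.1 dB

At s = jω = j4857:
zero (s+329): 329 + j4857 → |·| = √(329²+4857²) = √23698690 ≈ 4868.1, ∠ = arctan(4857/329) ≈ 86.12°
zero (s+1000): 1000 + j4857 → |·| = √(1000²+4857²) = √24590449 ≈ 4958.9, ∠ = arctan(4857/1000) ≈ 78.37°
pole (s+425): 425 + j4857 → |·| = √(425²+4857²) = √23771074 ≈ 4875.6, ∠ = arctan(4857/425) ≈ 85.00°
pole (s+500): 500 + j4857 → |·| = √(500²+4857²) = √23840449 ≈ 4882.7, ∠ = arctan(4857/500) ≈ 84.12°
|T| = 1 · 2.414e+07 / 2.3806e+07 ≈ 1.014
Gain = 20 log₁₀(1.014) ≈ 0.12 dB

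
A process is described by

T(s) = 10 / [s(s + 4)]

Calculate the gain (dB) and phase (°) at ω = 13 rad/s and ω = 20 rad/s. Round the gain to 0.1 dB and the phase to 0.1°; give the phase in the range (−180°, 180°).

At s = jω = j13:
pole (s+4): 4 + j13 → |·| = √(4²+13²) = √185 ≈ 13.601, ∠ = arctan(13/4) ≈ 72.90°
pole at origin: |s| = 13, ∠ = 90.00° (in denominator)
|T| = 10 / 176.81 ≈ 0.056558
Gain = 20 log₁₀(0.056558) ≈ -24.95 dB
∠T = 0.00° − 162.90° = -162.90°

At s = jω = j20:
pole (s+4): 4 + j20 → |·| = √(4²+20²) = √416 ≈ 20.396, ∠ = arctan(20/4) ≈ 78.69°
pole at origin: |s| = 20, ∠ = 90.00° (in denominator)
|T| = 10 / 407.92 ≈ 0.024515
Gain = 20 log₁₀(0.024515) ≈ -32.21 dB
∠T = 0.00° − 168.69° = -168.69°

ω = 13: -25.0 dB, -162.9°; ω = 20: -32.2 dB, -168.7°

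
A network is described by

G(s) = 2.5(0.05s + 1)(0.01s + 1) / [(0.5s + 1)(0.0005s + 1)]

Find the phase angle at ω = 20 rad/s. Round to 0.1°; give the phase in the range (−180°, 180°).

At ω = 20 rad/s:
zero (1 + j20·0.05) = 1 + j1 → |·| ≈ 1.4142, ∠ ≈ 45.00°
zero (1 + j20·0.01) = 1 + j0.2 → |·| ≈ 1.0198, ∠ ≈ 11.31°
pole (1 + j20·0.5) = 1 + j10 → |·| ≈ 10.05, ∠ ≈ 84.29°
pole (1 + j20·0.0005) = 1 + j0.01 → |·| ≈ 1, ∠ ≈ 0.57°
∠G = (45.00° + 11.31°) − (84.29° + 0.57°) = -28.55°

-28.6°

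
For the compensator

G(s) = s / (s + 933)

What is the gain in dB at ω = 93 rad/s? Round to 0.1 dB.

-20.1 dB

At s = jω = j93:
zero at origin: s = j93 → |·| = 93, ∠ = 90.00°
pole (s+933): 933 + j93 → |·| = √(933²+93²) = √879138 ≈ 937.62, ∠ = arctan(93/933) ≈ 5.69°
|G| = 1 · 93 / 937.62 ≈ 0.099187
Gain = 20 log₁₀(0.099187) ≈ -20.07 dB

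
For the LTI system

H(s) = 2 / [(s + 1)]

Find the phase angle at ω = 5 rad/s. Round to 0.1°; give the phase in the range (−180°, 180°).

At ω = 5 rad/s:
pole (1 + j5·1) = 1 + j5 → |·| ≈ 5.099, ∠ ≈ 78.69°
∠H = (0°) − (78.69°) = -78.69°

-78.7°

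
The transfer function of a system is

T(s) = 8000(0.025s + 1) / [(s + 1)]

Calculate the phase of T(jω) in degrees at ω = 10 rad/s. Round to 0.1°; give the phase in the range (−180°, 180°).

At ω = 10 rad/s:
zero (1 + j10·0.025) = 1 + j0.25 → |·| ≈ 1.0308, ∠ ≈ 14.04°
pole (1 + j10·1) = 1 + j10 → |·| ≈ 10.05, ∠ ≈ 84.29°
∠T = (14.04°) − (84.29°) = -70.25°

-70.3°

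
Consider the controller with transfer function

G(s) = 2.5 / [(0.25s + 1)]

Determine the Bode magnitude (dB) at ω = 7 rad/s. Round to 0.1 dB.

At ω = 7 rad/s:
pole (1 + j7·0.25) = 1 + j1.75 → |·| ≈ 2.0156, ∠ ≈ 60.26°
|G| = 2.5 · 1 / (2.0156) ≈ 1.2403
Gain = 20 log₁₀(1.2403) ≈ 1.87 dB

1.9 dB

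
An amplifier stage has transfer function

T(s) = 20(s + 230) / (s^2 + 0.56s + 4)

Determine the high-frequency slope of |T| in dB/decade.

Each pole contributes −20 dB/decade at high frequency; each zero contributes +20 dB/decade.
Net: 1 zero(s) − 2 pole(s) → -20 dB/decade.

-20 dB/decade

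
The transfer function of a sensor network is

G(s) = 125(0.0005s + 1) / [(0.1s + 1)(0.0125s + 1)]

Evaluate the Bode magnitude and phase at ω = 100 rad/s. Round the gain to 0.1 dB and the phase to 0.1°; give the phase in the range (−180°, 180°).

17.8 dB, -132.8°

At ω = 100 rad/s:
zero (1 + j100·0.0005) = 1 + j0.05 → |·| ≈ 1.0012, ∠ ≈ 2.86°
pole (1 + j100·0.1) = 1 + j10 → |·| ≈ 10.05, ∠ ≈ 84.29°
pole (1 + j100·0.0125) = 1 + j1.25 → |·| ≈ 1.6008, ∠ ≈ 51.34°
|G| = 125 · 1.0012 / (10.05 · 1.6008) ≈ 7.7791
Gain = 20 log₁₀(7.7791) ≈ 17.82 dB
∠G = (2.86°) − (84.29° + 51.34°) = -132.77°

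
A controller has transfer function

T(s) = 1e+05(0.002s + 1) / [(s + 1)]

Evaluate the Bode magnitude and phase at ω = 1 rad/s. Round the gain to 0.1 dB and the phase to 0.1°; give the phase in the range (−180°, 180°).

At ω = 1 rad/s:
zero (1 + j1·0.002) = 1 + j0.002 → |·| ≈ 1, ∠ ≈ 0.11°
pole (1 + j1·1) = 1 + j1 → |·| ≈ 1.4142, ∠ ≈ 45.00°
|T| = 1e+05 · 1 / (1.4142) ≈ 70711
Gain = 20 log₁₀(70711) ≈ 96.99 dB
∠T = (0.11°) − (45.00°) = -44.89°

97.0 dB, -44.9°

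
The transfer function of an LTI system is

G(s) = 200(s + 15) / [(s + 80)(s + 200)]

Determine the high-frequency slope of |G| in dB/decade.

Each pole contributes −20 dB/decade at high frequency; each zero contributes +20 dB/decade.
Net: 1 zero(s) − 2 pole(s) → -20 dB/decade.

-20 dB/decade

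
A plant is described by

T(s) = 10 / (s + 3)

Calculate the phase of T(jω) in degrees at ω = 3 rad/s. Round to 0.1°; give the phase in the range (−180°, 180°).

-45.0°

At s = jω = j3:
pole (s+3): 3 + j3 → |·| = √(3²+3²) = √18 ≈ 4.2426, ∠ = arctan(3/3) ≈ 45.00°
∠T = 0.00° − 45.00° = -45.00°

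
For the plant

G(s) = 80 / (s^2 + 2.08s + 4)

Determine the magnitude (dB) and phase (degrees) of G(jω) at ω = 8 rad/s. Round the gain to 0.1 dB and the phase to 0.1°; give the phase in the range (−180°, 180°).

At s = jω = j8:
quadratic: (j8)² + 2.08·j8 + 4 = -60 + j16.64 → |·| ≈ 62.265, ∠ ≈ 164.50°
|G| = 80 / 62.265 ≈ 1.2848
Gain = 20 log₁₀(1.2848) ≈ 2.18 dB
∠G = 0.00° − 164.50° = -164.50°

2.2 dB, -164.5°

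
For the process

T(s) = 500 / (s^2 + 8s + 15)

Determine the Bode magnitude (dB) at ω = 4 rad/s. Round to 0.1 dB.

23.9 dB

Substitute s = j4:
Numerator: 500 = 500 + j0
Denominator: (j4)^2 + 8(j4) + 15 = -1 + j32
|N| = √(500² + 0²) ≈ 500, ∠N ≈ 0.00°
|D| = √(1² + 32²) ≈ 32.016, ∠D ≈ 91.79°
|T| = 500 / 32.016 ≈ 15.617
Gain = 20 log₁₀(15.617) ≈ 23.87 dB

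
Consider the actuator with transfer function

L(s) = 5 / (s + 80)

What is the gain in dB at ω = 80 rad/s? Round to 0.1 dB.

Substitute s = j80:
Numerator: 5 = 5 + j0
Denominator: (j80) + 80 = 80 + j80
|N| = √(5² + 0²) ≈ 5, ∠N ≈ 0.00°
|D| = √(80² + 80²) ≈ 113.14, ∠D ≈ 45.00°
|L| = 5 / 113.14 ≈ 0.044193
Gain = 20 log₁₀(0.044193) ≈ -27.09 dB

-27.1 dB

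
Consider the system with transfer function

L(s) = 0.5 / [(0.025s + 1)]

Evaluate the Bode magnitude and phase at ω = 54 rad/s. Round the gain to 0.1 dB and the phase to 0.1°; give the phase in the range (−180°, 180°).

At ω = 54 rad/s:
pole (1 + j54·0.025) = 1 + j1.35 → |·| ≈ 1.68, ∠ ≈ 53.47°
|L| = 0.5 · 1 / (1.68) ≈ 0.29762
Gain = 20 log₁₀(0.29762) ≈ -10.53 dB
∠L = (0°) − (53.47°) = -53.47°

-10.5 dB, -53.5°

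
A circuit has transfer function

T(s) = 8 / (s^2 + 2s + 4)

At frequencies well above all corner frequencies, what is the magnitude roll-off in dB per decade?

Each pole contributes −20 dB/decade at high frequency; each zero contributes +20 dB/decade.
Net: 0 zero(s) − 2 pole(s) → -40 dB/decade.

-40 dB/decade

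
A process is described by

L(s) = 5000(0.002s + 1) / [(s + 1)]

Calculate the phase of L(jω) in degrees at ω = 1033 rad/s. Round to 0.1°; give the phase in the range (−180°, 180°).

At ω = 1033 rad/s:
zero (1 + j1033·0.002) = 1 + j2.066 → |·| ≈ 2.2953, ∠ ≈ 64.17°
pole (1 + j1033·1) = 1 + j1033 → |·| ≈ 1033, ∠ ≈ 89.94°
∠L = (64.17°) − (89.94°) = -25.77°

-25.8°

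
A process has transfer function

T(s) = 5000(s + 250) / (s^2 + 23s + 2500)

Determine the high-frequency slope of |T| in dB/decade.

-20 dB/decade

Each pole contributes −20 dB/decade at high frequency; each zero contributes +20 dB/decade.
Net: 1 zero(s) − 2 pole(s) → -20 dB/decade.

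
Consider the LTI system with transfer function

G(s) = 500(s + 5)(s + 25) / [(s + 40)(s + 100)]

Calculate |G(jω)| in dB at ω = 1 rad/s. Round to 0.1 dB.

At s = jω = j1:
zero (s+5): 5 + j1 → |·| = √(5²+1²) = √26 ≈ 5.099, ∠ = arctan(1/5) ≈ 11.31°
zero (s+25): 25 + j1 → |·| = √(25²+1²) = √626 ≈ 25.02, ∠ = arctan(1/25) ≈ 2.29°
pole (s+40): 40 + j1 → |·| = √(40²+1²) = √1601 ≈ 40.012, ∠ = arctan(1/40) ≈ 1.43°
pole (s+100): 100 + j1 → |·| = √(100²+1²) = √10001 ≈ 100, ∠ = arctan(1/100) ≈ 0.57°
|G| = 500 · 127.58 / 4001.2 ≈ 15.943
Gain = 20 log₁₀(15.943) ≈ 24.05 dB

24.1 dB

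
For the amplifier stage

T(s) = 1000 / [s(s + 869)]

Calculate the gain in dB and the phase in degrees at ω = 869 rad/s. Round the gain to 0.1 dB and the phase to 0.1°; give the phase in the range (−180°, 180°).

-60.6 dB, -135.0°

At s = jω = j869:
pole (s+869): 869 + j869 → |·| = √(869²+869²) = √1510322 ≈ 1229, ∠ = arctan(869/869) ≈ 45.00°
pole at origin: |s| = 869, ∠ = 90.00° (in denominator)
|T| = 1000 / 1.068e+06 ≈ 0.00093633
Gain = 20 log₁₀(0.00093633) ≈ -60.57 dB
∠T = 0.00° − 135.00° = -135.00°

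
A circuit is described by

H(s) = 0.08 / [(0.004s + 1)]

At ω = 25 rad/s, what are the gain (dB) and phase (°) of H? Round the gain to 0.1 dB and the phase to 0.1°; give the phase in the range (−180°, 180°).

At ω = 25 rad/s:
pole (1 + j25·0.004) = 1 + j0.1 → |·| ≈ 1.005, ∠ ≈ 5.71°
|H| = 0.08 · 1 / (1.005) ≈ 0.079602
Gain = 20 log₁₀(0.079602) ≈ -21.98 dB
∠H = (0°) − (5.71°) = -5.71°

-22.0 dB, -5.7°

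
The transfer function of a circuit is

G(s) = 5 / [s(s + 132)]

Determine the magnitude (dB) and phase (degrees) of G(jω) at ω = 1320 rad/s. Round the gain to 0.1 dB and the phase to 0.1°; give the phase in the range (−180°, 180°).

-110.9 dB, -174.3°

At s = jω = j1320:
pole (s+132): 132 + j1320 → |·| = √(132²+1320²) = √1759824 ≈ 1326.6, ∠ = arctan(1320/132) ≈ 84.29°
pole at origin: |s| = 1320, ∠ = 90.00° (in denominator)
|G| = 5 / 1.7511e+06 ≈ 2.8553e-06
Gain = 20 log₁₀(2.8553e-06) ≈ -110.89 dB
∠G = 0.00° − 174.29° = -174.29°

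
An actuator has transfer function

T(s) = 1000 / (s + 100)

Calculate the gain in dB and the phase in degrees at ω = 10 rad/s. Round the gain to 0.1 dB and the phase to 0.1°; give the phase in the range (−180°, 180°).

20.0 dB, -5.7°

At s = jω = j10:
pole (s+100): 100 + j10 → |·| = √(100²+10²) = √10100 ≈ 100.5, ∠ = arctan(10/100) ≈ 5.71°
|T| = 1000 / 100.5 ≈ 9.9502
Gain = 20 log₁₀(9.9502) ≈ 19.96 dB
∠T = 0.00° − 5.71° = -5.71°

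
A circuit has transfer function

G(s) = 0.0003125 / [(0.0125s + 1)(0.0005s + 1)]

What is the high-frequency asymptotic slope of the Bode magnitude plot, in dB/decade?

Each pole contributes −20 dB/decade at high frequency; each zero contributes +20 dB/decade.
Net: 0 zero(s) − 2 pole(s) → -40 dB/decade.

-40 dB/decade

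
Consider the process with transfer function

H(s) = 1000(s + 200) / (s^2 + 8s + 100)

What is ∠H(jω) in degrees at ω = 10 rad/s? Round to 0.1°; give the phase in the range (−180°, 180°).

At s = jω = j10:
zero (s+200): 200 + j10 → |·| = √(200²+10²) = √40100 ≈ 200.25, ∠ = arctan(10/200) ≈ 2.86°
quadratic: (j10)² + 8·j10 + 100 = 0 + j80 → |·| ≈ 80, ∠ ≈ 90.00°
∠H = 2.86° − 90.00° = -87.14°

-87.1°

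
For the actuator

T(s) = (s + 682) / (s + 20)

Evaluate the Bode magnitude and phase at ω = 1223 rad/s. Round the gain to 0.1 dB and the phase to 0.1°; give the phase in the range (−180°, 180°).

Substitute s = j1223:
Numerator: (j1223) + 682 = 682 + j1223
Denominator: (j1223) + 20 = 20 + j1223
|N| = √(682² + 1223²) ≈ 1400.3, ∠N ≈ 60.85°
|D| = √(20² + 1223²) ≈ 1223.2, ∠D ≈ 89.06°
|T| = 1400.3 / 1223.2 ≈ 1.1448
Gain = 20 log₁₀(1.1448) ≈ 1.17 dB
∠T = 60.85° − 89.06° = -28.21°

1.2 dB, -28.2°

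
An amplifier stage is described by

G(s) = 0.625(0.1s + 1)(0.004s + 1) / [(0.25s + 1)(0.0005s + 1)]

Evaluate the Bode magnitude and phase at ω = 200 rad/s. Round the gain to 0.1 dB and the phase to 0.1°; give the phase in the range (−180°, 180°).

-9.9 dB, 31.2°

At ω = 200 rad/s:
zero (1 + j200·0.1) = 1 + j20 → |·| ≈ 20.025, ∠ ≈ 87.14°
zero (1 + j200·0.004) = 1 + j0.8 → |·| ≈ 1.2806, ∠ ≈ 38.66°
pole (1 + j200·0.25) = 1 + j50 → |·| ≈ 50.01, ∠ ≈ 88.85°
pole (1 + j200·0.0005) = 1 + j0.1 → |·| ≈ 1.005, ∠ ≈ 5.71°
|G| = 0.625 · 20.025 · 1.2806 / (50.01 · 1.005) ≈ 0.31889
Gain = 20 log₁₀(0.31889) ≈ -9.93 dB
∠G = (87.14° + 38.66°) − (88.85° + 5.71°) = 31.24°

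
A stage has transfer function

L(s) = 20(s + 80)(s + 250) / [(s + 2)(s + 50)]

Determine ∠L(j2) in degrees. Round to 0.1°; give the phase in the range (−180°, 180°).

-45.4°

At s = jω = j2:
zero (s+80): 80 + j2 → |·| = √(80²+2²) = √6404 ≈ 80.025, ∠ = arctan(2/80) ≈ 1.43°
zero (s+250): 250 + j2 → |·| = √(250²+2²) = √62504 ≈ 250.01, ∠ = arctan(2/250) ≈ 0.46°
pole (s+2): 2 + j2 → |·| = √(2²+2²) = √8 ≈ 2.8284, ∠ = arctan(2/2) ≈ 45.00°
pole (s+50): 50 + j2 → |·| = √(50²+2²) = √2504 ≈ 50.04, ∠ = arctan(2/50) ≈ 2.29°
∠L = 1.89° − 47.29° = -45.40°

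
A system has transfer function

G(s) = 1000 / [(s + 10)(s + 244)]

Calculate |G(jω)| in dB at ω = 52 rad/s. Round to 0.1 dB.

-22.4 dB

At s = jω = j52:
pole (s+10): 10 + j52 → |·| = √(10²+52²) = √2804 ≈ 52.953, ∠ = arctan(52/10) ≈ 79.11°
pole (s+244): 244 + j52 → |·| = √(244²+52²) = √62240 ≈ 249.48, ∠ = arctan(52/244) ≈ 12.03°
|G| = 1000 / 13211 ≈ 0.075694
Gain = 20 log₁₀(0.075694) ≈ -22.42 dB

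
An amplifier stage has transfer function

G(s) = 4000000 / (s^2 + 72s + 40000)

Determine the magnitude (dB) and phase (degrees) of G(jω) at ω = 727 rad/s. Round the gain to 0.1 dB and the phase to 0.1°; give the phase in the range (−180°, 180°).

At s = jω = j727:
quadratic: (j727)² + 72·j727 + 40000 = -488529 + j52344 → |·| ≈ 4.9133e+05, ∠ ≈ 173.88°
|G| = 4000000 / 4.9133e+05 ≈ 8.1412
Gain = 20 log₁₀(8.1412) ≈ 18.21 dB
∠G = 0.00° − 173.88° = -173.88°

18.2 dB, -173.9°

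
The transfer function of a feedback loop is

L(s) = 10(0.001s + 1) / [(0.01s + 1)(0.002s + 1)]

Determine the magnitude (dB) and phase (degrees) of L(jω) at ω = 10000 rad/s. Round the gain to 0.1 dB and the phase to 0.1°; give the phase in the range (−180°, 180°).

At ω = 10000 rad/s:
zero (1 + j10000·0.001) = 1 + j10 → |·| ≈ 10.05, ∠ ≈ 84.29°
pole (1 + j10000·0.01) = 1 + j100 → |·| ≈ 100, ∠ ≈ 89.43°
pole (1 + j10000·0.002) = 1 + j20 → |·| ≈ 20.025, ∠ ≈ 87.14°
|L| = 10 · 10.05 / (100 · 20.025) ≈ 0.050187
Gain = 20 log₁₀(0.050187) ≈ -25.99 dB
∠L = (84.29°) − (89.43° + 87.14°) = -92.28°

-26.0 dB, -92.3°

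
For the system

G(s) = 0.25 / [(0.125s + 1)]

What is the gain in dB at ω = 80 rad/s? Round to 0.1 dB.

At ω = 80 rad/s:
pole (1 + j80·0.125) = 1 + j10 → |·| ≈ 10.05, ∠ ≈ 84.29°
|G| = 0.25 · 1 / (10.05) ≈ 0.024876
Gain = 20 log₁₀(0.024876) ≈ -32.08 dB

-32.1 dB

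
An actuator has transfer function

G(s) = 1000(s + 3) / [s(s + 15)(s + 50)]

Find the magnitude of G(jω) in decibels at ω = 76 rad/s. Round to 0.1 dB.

At s = jω = j76:
zero (s+3): 3 + j76 → |·| = √(3²+76²) = √5785 ≈ 76.059, ∠ = arctan(76/3) ≈ 87.74°
pole (s+15): 15 + j76 → |·| = √(15²+76²) = √6001 ≈ 77.466, ∠ = arctan(76/15) ≈ 78.84°
pole (s+50): 50 + j76 → |·| = √(50²+76²) = √8276 ≈ 90.973, ∠ = arctan(76/50) ≈ 56.66°
pole at origin: |s| = 76, ∠ = 90.00° (in denominator)
|G| = 1000 · 76.059 / 5.356e+05 ≈ 0.14201
Gain = 20 log₁₀(0.14201) ≈ -16.95 dB

-17.0 dB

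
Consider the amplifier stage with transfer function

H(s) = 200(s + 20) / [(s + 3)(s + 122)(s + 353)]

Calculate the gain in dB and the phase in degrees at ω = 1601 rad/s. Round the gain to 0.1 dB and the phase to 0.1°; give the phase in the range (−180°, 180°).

-82.4 dB, -163.8°

At s = jω = j1601:
zero (s+20): 20 + j1601 → |·| = √(20²+1601²) = √2563601 ≈ 1601.1, ∠ = arctan(1601/20) ≈ 89.28°
pole (s+3): 3 + j1601 → |·| = √(3²+1601²) = √2563210 ≈ 1601, ∠ = arctan(1601/3) ≈ 89.89°
pole (s+122): 122 + j1601 → |·| = √(122²+1601²) = √2578085 ≈ 1605.6, ∠ = arctan(1601/122) ≈ 85.64°
pole (s+353): 353 + j1601 → |·| = √(353²+1601²) = √2687810 ≈ 1639.5, ∠ = arctan(1601/353) ≈ 77.57°
|H| = 200 · 1601.1 / 4.2144e+09 ≈ 7.5982e-05
Gain = 20 log₁₀(7.5982e-05) ≈ -82.39 dB
∠H = 89.28° − 253.10° = -163.82°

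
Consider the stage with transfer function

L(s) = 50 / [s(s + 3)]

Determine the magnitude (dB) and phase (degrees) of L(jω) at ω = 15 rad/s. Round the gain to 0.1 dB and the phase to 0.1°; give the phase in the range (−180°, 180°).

-13.2 dB, -168.7°

At s = jω = j15:
pole (s+3): 3 + j15 → |·| = √(3²+15²) = √234 ≈ 15.297, ∠ = arctan(15/3) ≈ 78.69°
pole at origin: |s| = 15, ∠ = 90.00° (in denominator)
|L| = 50 / 229.46 ≈ 0.2179
Gain = 20 log₁₀(0.2179) ≈ -13.23 dB
∠L = 0.00° − 168.69° = -168.69°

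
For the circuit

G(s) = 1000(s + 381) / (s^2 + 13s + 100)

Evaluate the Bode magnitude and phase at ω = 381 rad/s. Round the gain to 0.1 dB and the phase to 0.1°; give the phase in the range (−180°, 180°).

At s = jω = j381:
zero (s+381): 381 + j381 → |·| = √(381²+381²) = √290322 ≈ 538.82, ∠ = arctan(381/381) ≈ 45.00°
quadratic: (j381)² + 13·j381 + 100 = -145061 + j4953 → |·| ≈ 1.4515e+05, ∠ ≈ 178.04°
|G| = 1000 · 538.82 / 1.4515e+05 ≈ 3.7122
Gain = 20 log₁₀(3.7122) ≈ 11.39 dB
∠G = 45.00° − 178.04° = -133.04°

11.4 dB, -133.0°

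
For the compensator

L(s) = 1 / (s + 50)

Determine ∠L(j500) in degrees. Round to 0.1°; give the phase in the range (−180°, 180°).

-84.3°

At s = jω = j500:
pole (s+50): 50 + j500 → |·| = √(50²+500²) = √252500 ≈ 502.49, ∠ = arctan(500/50) ≈ 84.29°
∠L = 0.00° − 84.29° = -84.29°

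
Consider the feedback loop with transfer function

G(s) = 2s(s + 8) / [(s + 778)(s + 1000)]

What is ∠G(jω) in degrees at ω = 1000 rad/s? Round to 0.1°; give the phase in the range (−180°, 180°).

At s = jω = j1000:
zero (s+8): 8 + j1000 → |·| = √(8²+1000²) = √1000064 ≈ 1000, ∠ = arctan(1000/8) ≈ 89.54°
zero at origin: s = j1000 → |·| = 1000, ∠ = 90.00°
pole (s+778): 778 + j1000 → |·| = √(778²+1000²) = √1605284 ≈ 1267, ∠ = arctan(1000/778) ≈ 52.12°
pole (s+1000): 1000 + j1000 → |·| = √(1000²+1000²) = √2000000 ≈ 1414.2, ∠ = arctan(1000/1000) ≈ 45.00°
∠G = 179.54° − 97.12° = 82.42°

82.4°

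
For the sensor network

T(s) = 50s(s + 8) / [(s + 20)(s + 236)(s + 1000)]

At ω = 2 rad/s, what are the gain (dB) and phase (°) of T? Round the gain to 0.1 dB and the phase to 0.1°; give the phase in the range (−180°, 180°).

-75.2 dB, 97.7°

At s = jω = j2:
zero (s+8): 8 + j2 → |·| = √(8²+2²) = √68 ≈ 8.2462, ∠ = arctan(2/8) ≈ 14.04°
zero at origin: s = j2 → |·| = 2, ∠ = 90.00°
pole (s+20): 20 + j2 → |·| = √(20²+2²) = √404 ≈ 20.1, ∠ = arctan(2/20) ≈ 5.71°
pole (s+236): 236 + j2 → |·| = √(236²+2²) = √55700 ≈ 236.01, ∠ = arctan(2/236) ≈ 0.49°
pole (s+1000): 1000 + j2 → |·| = √(1000²+2²) = √1000004 ≈ 1000, ∠ = arctan(2/1000) ≈ 0.11°
|T| = 50 · 16.492 / 4.7438e+06 ≈ 0.00017383
Gain = 20 log₁₀(0.00017383) ≈ -75.20 dB
∠T = 104.04° − 6.31° = 97.73°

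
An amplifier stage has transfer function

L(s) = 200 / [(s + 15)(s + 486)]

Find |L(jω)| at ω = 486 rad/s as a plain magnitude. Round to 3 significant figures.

0.000598

At s = jω = j486:
pole (s+15): 15 + j486 → |·| = √(15²+486²) = √236421 ≈ 486.23, ∠ = arctan(486/15) ≈ 88.23°
pole (s+486): 486 + j486 → |·| = √(486²+486²) = √472392 ≈ 687.31, ∠ = arctan(486/486) ≈ 45.00°
|L| = 200 / 3.3419e+05 ≈ 0.00059846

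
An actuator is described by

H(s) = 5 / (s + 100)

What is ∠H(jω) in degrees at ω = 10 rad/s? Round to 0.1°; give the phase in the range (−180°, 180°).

-5.7°

At s = jω = j10:
pole (s+100): 100 + j10 → |·| = √(100²+10²) = √10100 ≈ 100.5, ∠ = arctan(10/100) ≈ 5.71°
∠H = 0.00° − 5.71° = -5.71°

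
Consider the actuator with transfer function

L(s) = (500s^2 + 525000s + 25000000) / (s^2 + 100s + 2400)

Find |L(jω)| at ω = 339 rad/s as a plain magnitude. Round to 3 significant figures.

1.54e+03

Substitute s = j339:
Numerator: 500(j339)^2 + 525000(j339) + 25000000 = -32460500 + j177975000
Denominator: (j339)^2 + 100(j339) + 2400 = -112521 + j33900
|N| = √(32460500² + 177975000²) ≈ 1.8091e+08, ∠N ≈ 100.34°
|D| = √(112521² + 33900²) ≈ 1.1752e+05, ∠D ≈ 163.23°
|L| = 1.8091e+08 / 1.1752e+05 ≈ 1539.4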